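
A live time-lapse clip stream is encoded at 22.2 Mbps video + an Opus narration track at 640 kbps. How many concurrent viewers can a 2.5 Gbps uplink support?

109

Audio: 640 kbps = 0.640 Mbps.
Per-viewer media rate: 22.840 Mbps.
2.5 Gbps = 2,500 Mbps; 2,500 / 22.840 = 109.46 → 109 viewers.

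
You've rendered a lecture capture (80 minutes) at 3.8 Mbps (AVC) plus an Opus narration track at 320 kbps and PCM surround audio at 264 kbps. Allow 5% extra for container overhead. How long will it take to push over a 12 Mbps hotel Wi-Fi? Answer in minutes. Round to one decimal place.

30.7 minutes

80 min = 4800 s
Audio total: 320 + 264 = 584 kbps = 0.584 Mbps.
Total bitrate: 4.384 Mbps.
File: 4.384 Mbps × 4800 s = 21043.2 Mb.
With 5% container overhead: ×1.05. → 22095.4 Mb.
At 12 Mbps: 22095.4 / 12 = 1841.3 s ≈ 30.7 minutes.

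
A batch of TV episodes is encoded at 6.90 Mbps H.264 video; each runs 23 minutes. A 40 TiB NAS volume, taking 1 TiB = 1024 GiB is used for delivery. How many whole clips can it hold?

36950

23 min = 1380 s
Per item: 6.900 Mbps × 1380 s = 9,522 Mb = 1,190 MB.
Capacity: 40 TiB = 351,843,721 Mb; 36950.61 items → 36950 complete.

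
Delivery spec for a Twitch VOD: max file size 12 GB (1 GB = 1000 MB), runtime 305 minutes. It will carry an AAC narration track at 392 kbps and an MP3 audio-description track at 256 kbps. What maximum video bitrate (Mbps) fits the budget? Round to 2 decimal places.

Budget: 12 GB = 96000.0 Mb.
305 min = 18300 s
Total bitrate budget: 96000.0 Mb / 18300 s = 5.246 Mbps.
Audio total: 392 + 256 = 648 kbps = 0.648 Mbps.
Video: 5.246 − 0.648 = 4.598 Mbps.

4.60 Mbps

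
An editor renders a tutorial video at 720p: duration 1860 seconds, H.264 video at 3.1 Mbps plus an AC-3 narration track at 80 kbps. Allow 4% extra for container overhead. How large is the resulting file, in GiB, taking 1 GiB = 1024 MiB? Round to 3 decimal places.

Audio: 80 kbps = 0.080 Mbps.
Total bitrate: 3.1 + 0.080 = 3.180 Mbps.
Stream data: 3.180 Mbps × 1860 s = 5914.8 Mb.
With 4% container overhead: ×1.04.
6,151 Mb = 768,924,000 bytes ÷ 1,073,741,824 = 0.7161 GiB.

0.716 GiB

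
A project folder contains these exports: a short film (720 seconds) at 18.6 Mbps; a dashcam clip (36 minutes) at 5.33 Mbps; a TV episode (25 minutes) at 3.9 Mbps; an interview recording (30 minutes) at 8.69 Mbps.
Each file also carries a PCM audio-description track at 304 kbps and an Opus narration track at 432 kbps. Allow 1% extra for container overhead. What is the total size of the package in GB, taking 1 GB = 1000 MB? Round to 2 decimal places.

Audio total: 304 + 432 = 736 kbps = 0.736 Mbps.
short film: 19.336 Mbps × 720 s × 1.01 = 14061.1 Mb
dashcam clip: 6.066 Mbps × 2160 s × 1.01 = 13233.6 Mb
TV episode: 4.636 Mbps × 1500 s × 1.01 = 7023.5 Mb
interview recording: 9.426 Mbps × 1800 s × 1.01 = 17136.5 Mb
Total: 51454.7 Mb = 6431.8 MB.
= 6.432 GB.

6.43 GB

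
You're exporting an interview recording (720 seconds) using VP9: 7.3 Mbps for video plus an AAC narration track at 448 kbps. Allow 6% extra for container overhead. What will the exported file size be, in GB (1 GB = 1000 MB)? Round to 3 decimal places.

Audio: 448 kbps = 0.448 Mbps.
Total bitrate: 7.3 + 0.448 = 7.748 Mbps.
Stream data: 7.748 Mbps × 720 s = 5578.6 Mb.
With 6% container overhead: ×1.06.
5,913 Mb ÷ 8 = 739.2 MB → 0.7392 GB.

0.739 GB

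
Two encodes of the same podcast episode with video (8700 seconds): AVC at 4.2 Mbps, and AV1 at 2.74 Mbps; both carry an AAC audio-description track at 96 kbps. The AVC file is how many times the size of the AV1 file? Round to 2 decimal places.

Audio: 96 kbps = 0.096 Mbps.
AVC: 4.296 Mbps × 8700 s = 37375.2 Mb = 4.672 GB.
AV1: 2.836 Mbps × 8700 s = 24673.2 Mb = 3.084 GB.
Ratio: 4.672 / 3.084 = 1.515.

1.51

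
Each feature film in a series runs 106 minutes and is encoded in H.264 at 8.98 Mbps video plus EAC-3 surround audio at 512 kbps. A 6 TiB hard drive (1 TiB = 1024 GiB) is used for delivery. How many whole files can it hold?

874

106 min = 6360 s
Audio: 512 kbps = 0.512 Mbps.
Total bitrate: 9.492 Mbps.
Per item: 9.492 Mbps × 6360 s = 60,369 Mb = 7,546 MB.
Capacity: 6 TiB = 52,776,558 Mb; 874.23 items → 874 complete.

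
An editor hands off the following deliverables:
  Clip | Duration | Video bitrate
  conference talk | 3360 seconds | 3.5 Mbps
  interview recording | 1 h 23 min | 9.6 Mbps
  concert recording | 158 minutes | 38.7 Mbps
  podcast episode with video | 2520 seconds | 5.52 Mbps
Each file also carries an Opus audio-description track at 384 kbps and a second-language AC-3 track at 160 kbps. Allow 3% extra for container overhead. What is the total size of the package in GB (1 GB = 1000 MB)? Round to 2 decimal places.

58.12 GB

Audio total: 384 + 160 = 544 kbps = 0.544 Mbps.
conference talk: 4.044 Mbps × 3360 s × 1.03 = 13995.5 Mb
interview recording: 10.144 Mbps × 4980 s × 1.03 = 52032.6 Mb
concert recording: 39.244 Mbps × 9480 s × 1.03 = 383194.1 Mb
podcast episode with video: 6.064 Mbps × 2520 s × 1.03 = 15739.7 Mb
Total: 464961.9 Mb = 58120.2 MB.
= 58.12 GB.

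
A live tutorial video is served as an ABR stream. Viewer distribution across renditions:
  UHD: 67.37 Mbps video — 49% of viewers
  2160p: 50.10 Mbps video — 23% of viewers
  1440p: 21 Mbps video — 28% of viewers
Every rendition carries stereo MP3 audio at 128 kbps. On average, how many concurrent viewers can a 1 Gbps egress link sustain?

Audio: 128 kbps = 0.128 Mbps.
Average per-viewer bitrate: 0.49×67.498 + 0.23×50.228 + 0.28×21.128 = 50.542 Mbps.
1 Gbps = 1,000 Mbps; 1,000 / 50.542 = 19.79 → 19.

19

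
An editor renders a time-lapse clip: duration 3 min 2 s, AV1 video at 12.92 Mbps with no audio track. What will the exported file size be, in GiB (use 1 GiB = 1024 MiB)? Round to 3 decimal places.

3 min 2 s = 182 s
Total bitrate: 12.92 Mbps.
Stream data: 12.920 Mbps × 182 s = 2351.4 Mb.
2,351 Mb = 293,930,000 bytes ÷ 1,073,741,824 = 0.2737 GiB.

0.274 GiB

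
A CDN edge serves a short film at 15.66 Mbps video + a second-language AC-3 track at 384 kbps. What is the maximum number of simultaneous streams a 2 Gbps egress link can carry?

124

Audio: 384 kbps = 0.384 Mbps.
Per-viewer media rate: 16.044 Mbps.
2 Gbps = 2,000 Mbps; 2,000 / 16.044 = 124.66 → 124 viewers.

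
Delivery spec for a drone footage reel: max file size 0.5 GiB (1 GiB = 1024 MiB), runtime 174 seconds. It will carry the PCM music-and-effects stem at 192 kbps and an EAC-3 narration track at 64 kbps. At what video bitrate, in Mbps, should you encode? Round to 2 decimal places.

Budget: 0.5 GiB = 4295.0 Mb.
Total bitrate budget: 4295.0 Mb / 174 s = 24.684 Mbps.
Audio total: 192 + 64 = 256 kbps = 0.256 Mbps.
Video: 24.684 − 0.256 = 24.428 Mbps.

24.43 Mbps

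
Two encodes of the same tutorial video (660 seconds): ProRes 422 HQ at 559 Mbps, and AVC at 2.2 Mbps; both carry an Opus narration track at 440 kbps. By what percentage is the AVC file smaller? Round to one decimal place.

Audio: 440 kbps = 0.440 Mbps.
ProRes 422 HQ: 559.440 Mbps × 660 s = 369230.4 Mb = 46.154 GB.
AVC: 2.640 Mbps × 660 s = 1742.4 Mb = 0.218 GB.
Reduction: (1 − 0.218/46.154) × 100 = 99.53%.

99.5%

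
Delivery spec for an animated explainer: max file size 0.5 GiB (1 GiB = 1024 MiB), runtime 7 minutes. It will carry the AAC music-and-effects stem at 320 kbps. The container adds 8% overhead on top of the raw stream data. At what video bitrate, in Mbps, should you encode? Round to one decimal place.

9.1 Mbps

Budget: 0.5 GiB = 4295.0 Mb.
Stream payload after overhead: 4295.0 / 1.08 = 3976.8 Mb.
7 min = 420 s
Total bitrate budget: 3976.8 Mb / 420 s = 9.469 Mbps.
Audio: 320 kbps = 0.320 Mbps.
Video: 9.469 − 0.320 = 9.149 Mbps.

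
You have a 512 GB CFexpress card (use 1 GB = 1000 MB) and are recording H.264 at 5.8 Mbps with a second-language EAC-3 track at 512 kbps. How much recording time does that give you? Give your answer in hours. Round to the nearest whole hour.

Audio: 512 kbps = 0.512 Mbps.
Total bitrate: 5.8 + 0.512 = 6.312 Mbps.
Capacity: 512 GB = 4,096,000 Mb.
Recording time: 4,096,000 / 6.312 = 648,923 s ≈ 180 hours.

180 hours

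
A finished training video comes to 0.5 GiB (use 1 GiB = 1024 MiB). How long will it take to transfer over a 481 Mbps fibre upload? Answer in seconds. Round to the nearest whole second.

File: 0.5 GiB = 4295.0 Mb.
At 481 Mbps: 4295.0 / 481 = 8.9 s ≈ 8.93 seconds.

9 seconds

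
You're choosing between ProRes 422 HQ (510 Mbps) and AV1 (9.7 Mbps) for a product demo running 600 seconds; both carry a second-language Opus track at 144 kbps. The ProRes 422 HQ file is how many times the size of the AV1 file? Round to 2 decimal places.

51.82

Audio: 144 kbps = 0.144 Mbps.
ProRes 422 HQ: 510.144 Mbps × 600 s = 306086.4 Mb = 38.261 GB.
AV1: 9.844 Mbps × 600 s = 5906.4 Mb = 0.738 GB.
Ratio: 38.261 / 0.738 = 51.823.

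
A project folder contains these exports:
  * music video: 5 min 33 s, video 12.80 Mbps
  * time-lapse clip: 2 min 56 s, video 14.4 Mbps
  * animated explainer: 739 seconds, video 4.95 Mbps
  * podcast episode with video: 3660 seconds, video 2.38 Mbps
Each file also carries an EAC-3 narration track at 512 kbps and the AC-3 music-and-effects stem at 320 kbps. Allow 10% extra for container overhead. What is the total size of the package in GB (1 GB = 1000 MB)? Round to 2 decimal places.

3.20 GB

Audio total: 512 + 320 = 832 kbps = 0.832 Mbps.
music video: 13.632 Mbps × 333 s × 1.10 = 4993.4 Mb
time-lapse clip: 15.232 Mbps × 176 s × 1.10 = 2948.9 Mb
animated explainer: 5.782 Mbps × 739 s × 1.10 = 4700.2 Mb
podcast episode with video: 3.212 Mbps × 3660 s × 1.10 = 12931.5 Mb
Total: 25574.0 Mb = 3196.8 MB.
= 3.197 GB.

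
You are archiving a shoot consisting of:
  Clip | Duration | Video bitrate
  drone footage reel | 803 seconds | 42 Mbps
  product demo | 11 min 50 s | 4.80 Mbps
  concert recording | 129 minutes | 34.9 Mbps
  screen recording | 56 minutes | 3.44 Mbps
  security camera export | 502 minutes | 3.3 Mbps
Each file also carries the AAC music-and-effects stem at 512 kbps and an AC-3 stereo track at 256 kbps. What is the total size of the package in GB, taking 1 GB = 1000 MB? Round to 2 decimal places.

Audio total: 512 + 256 = 768 kbps = 0.768 Mbps.
drone footage reel: 42.768 Mbps × 803 s = 34342.7 Mb
product demo: 5.568 Mbps × 710 s = 3953.3 Mb
concert recording: 35.668 Mbps × 7740 s = 276070.3 Mb
screen recording: 4.208 Mbps × 3360 s = 14138.9 Mb
security camera export: 4.068 Mbps × 30120 s = 122528.2 Mb
Total: 451033.3 Mb = 56379.2 MB.
= 56.38 GB.

56.38 GB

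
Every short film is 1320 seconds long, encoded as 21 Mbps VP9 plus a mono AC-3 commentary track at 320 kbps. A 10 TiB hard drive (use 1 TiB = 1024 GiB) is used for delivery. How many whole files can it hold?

Audio: 320 kbps = 0.320 Mbps.
Total bitrate: 21.320 Mbps.
Per item: 21.320 Mbps × 1320 s = 28,142 Mb = 3,518 MB.
Capacity: 10 TiB = 87,960,930 Mb; 3125.57 items → 3125 complete.

3125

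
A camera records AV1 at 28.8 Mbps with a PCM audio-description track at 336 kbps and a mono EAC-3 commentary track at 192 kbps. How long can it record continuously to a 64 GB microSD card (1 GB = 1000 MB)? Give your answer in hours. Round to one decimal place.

4.8 hours

Audio total: 336 + 192 = 528 kbps = 0.528 Mbps.
Total bitrate: 28.8 + 0.528 = 29.328 Mbps.
Capacity: 64 GB = 512,000 Mb.
Recording time: 512,000 / 29.328 = 17,458 s ≈ 4.85 hours.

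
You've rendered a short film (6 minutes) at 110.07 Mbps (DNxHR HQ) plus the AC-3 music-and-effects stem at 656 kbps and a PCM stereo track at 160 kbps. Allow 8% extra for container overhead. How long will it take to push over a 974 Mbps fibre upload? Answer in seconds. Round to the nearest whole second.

44 seconds

6 min = 360 s
Audio total: 656 + 160 = 816 kbps = 0.816 Mbps.
Total bitrate: 110.886 Mbps.
File: 110.886 Mbps × 360 s = 39919.0 Mb.
With 8% container overhead: ×1.08. → 43112.5 Mb.
At 974 Mbps: 43112.5 / 974 = 44.3 s ≈ 44.3 seconds.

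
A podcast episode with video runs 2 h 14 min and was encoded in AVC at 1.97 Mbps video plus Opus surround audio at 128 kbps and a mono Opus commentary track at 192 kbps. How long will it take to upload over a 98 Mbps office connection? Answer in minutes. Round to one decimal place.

3.1 minutes

2 h 14 min = 134 min = 8040 s
Audio total: 128 + 192 = 320 kbps = 0.320 Mbps.
Total bitrate: 2.290 Mbps.
File: 2.290 Mbps × 8040 s = 18411.6 Mb.
At 98 Mbps: 18411.6 / 98 = 187.9 s ≈ 3.13 minutes.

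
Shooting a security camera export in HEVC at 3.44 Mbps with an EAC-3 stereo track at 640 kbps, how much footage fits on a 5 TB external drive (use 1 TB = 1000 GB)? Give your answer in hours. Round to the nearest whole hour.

Audio: 640 kbps = 0.640 Mbps.
Total bitrate: 3.44 + 0.640 = 4.080 Mbps.
Capacity: 5 TB = 40,000,000 Mb.
Recording time: 40,000,000 / 4.080 = 9,803,922 s ≈ 2,723 hours.

2723 hours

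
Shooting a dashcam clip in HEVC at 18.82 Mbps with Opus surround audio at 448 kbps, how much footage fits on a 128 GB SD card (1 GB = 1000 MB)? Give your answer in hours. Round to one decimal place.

14.8 hours

Audio: 448 kbps = 0.448 Mbps.
Total bitrate: 18.82 + 0.448 = 19.268 Mbps.
Capacity: 128 GB = 1,024,000 Mb.
Recording time: 1,024,000 / 19.268 = 53,145 s ≈ 14.8 hours.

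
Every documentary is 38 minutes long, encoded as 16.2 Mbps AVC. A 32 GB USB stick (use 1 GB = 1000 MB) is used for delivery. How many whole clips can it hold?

38 min = 2280 s
Per item: 16.200 Mbps × 2280 s = 36,936 Mb = 4,617 MB.
Capacity: 32 GB = 256,000 Mb; 6.93 items → 6 complete.

6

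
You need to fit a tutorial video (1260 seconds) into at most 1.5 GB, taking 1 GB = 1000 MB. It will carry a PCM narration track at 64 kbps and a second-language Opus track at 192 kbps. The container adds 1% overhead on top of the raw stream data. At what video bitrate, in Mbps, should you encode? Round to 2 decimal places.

Budget: 1.5 GB = 12000.0 Mb.
Stream payload after overhead: 12000.0 / 1.01 = 11881.2 Mb.
Total bitrate budget: 11881.2 Mb / 1260 s = 9.430 Mbps.
Audio total: 64 + 192 = 256 kbps = 0.256 Mbps.
Video: 9.430 − 0.256 = 9.174 Mbps.

9.17 Mbps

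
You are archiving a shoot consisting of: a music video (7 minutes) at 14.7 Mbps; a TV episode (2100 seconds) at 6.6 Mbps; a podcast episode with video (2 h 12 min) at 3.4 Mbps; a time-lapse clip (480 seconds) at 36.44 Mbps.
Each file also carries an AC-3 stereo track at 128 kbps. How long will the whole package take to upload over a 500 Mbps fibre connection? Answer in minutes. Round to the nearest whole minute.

2 minutes

Audio: 128 kbps = 0.128 Mbps.
music video: 14.828 Mbps × 420 s = 6227.8 Mb
TV episode: 6.728 Mbps × 2100 s = 14128.8 Mb
podcast episode with video: 3.528 Mbps × 7920 s = 27941.8 Mb
time-lapse clip: 36.568 Mbps × 480 s = 17552.6 Mb
Total: 65851.0 Mb = 8231.4 MB.
At 500 Mbps: 65851.0 / 500 = 132 s ≈ 2.2 minutes.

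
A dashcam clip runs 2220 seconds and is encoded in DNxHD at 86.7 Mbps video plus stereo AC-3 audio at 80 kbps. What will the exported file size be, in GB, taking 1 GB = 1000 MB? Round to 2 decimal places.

Audio: 80 kbps = 0.080 Mbps.
Total bitrate: 86.7 + 0.080 = 86.780 Mbps.
Stream data: 86.780 Mbps × 2220 s = 192651.6 Mb.
192,652 Mb ÷ 8 = 24,081 MB → 24.08 GB.

24.08 GB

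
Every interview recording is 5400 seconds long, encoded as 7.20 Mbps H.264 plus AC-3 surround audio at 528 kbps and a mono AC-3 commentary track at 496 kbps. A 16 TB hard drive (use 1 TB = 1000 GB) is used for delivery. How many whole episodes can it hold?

Audio total: 528 + 496 = 1024 kbps = 1.024 Mbps.
Total bitrate: 8.224 Mbps.
Per item: 8.224 Mbps × 5400 s = 44,410 Mb = 5,551 MB.
Capacity: 16 TB = 128,000,000 Mb; 2882.26 items → 2882 complete.

2882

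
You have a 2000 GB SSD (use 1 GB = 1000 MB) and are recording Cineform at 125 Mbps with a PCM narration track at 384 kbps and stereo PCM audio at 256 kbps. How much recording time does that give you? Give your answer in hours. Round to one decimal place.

35.4 hours

Audio total: 384 + 256 = 640 kbps = 0.640 Mbps.
Total bitrate: 125 + 0.640 = 125.640 Mbps.
Capacity: 2000 GB = 16,000,000 Mb.
Recording time: 16,000,000 / 125.640 = 127,348 s ≈ 35.4 hours.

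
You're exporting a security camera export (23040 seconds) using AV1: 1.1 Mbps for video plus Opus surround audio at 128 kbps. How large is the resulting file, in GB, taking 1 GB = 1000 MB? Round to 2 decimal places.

3.54 GB

Audio: 128 kbps = 0.128 Mbps.
Total bitrate: 1.1 + 0.128 = 1.228 Mbps.
Stream data: 1.228 Mbps × 23040 s = 28293.1 Mb.
28,293 Mb ÷ 8 = 3,537 MB → 3.537 GB.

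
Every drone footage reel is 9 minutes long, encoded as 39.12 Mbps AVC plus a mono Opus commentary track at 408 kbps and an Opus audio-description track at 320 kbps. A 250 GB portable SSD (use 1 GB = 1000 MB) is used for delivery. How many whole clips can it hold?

9 min = 540 s
Audio total: 408 + 320 = 728 kbps = 0.728 Mbps.
Total bitrate: 39.848 Mbps.
Per item: 39.848 Mbps × 540 s = 21,518 Mb = 2,690 MB.
Capacity: 250 GB = 2,000,000 Mb; 92.95 items → 92 complete.

92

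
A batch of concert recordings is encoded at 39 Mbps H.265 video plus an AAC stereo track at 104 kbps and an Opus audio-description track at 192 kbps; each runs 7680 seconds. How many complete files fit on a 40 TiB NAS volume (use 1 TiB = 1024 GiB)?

1165

Audio total: 104 + 192 = 296 kbps = 0.296 Mbps.
Total bitrate: 39.296 Mbps.
Per item: 39.296 Mbps × 7680 s = 301,793 Mb = 37,724 MB.
Capacity: 40 TiB = 351,843,721 Mb; 1165.84 items → 1165 complete.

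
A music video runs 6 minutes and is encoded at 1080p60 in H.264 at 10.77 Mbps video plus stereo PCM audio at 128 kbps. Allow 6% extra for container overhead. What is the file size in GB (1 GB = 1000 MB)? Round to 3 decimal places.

6 min = 360 s
Audio: 128 kbps = 0.128 Mbps.
Total bitrate: 10.77 + 0.128 = 10.898 Mbps.
Stream data: 10.898 Mbps × 360 s = 3923.3 Mb.
With 6% container overhead: ×1.06.
4,159 Mb ÷ 8 = 519.8 MB → 0.5198 GB.

0.520 GB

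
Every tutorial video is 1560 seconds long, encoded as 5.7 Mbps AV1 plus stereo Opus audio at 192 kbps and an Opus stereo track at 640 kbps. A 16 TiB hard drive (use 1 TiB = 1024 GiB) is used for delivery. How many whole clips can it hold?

Audio total: 192 + 640 = 832 kbps = 0.832 Mbps.
Total bitrate: 6.532 Mbps.
Per item: 6.532 Mbps × 1560 s = 10,190 Mb = 1,274 MB.
Capacity: 16 TiB = 140,737,488 Mb; 13811.44 items → 13811 complete.

13811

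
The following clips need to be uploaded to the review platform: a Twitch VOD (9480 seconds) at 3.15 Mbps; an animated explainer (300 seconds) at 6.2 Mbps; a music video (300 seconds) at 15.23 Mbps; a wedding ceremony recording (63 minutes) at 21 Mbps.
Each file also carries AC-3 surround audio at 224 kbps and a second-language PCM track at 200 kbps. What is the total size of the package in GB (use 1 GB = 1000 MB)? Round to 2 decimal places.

15.19 GB

Audio total: 224 + 200 = 424 kbps = 0.424 Mbps.
Twitch VOD: 3.574 Mbps × 9480 s = 33881.5 Mb
animated explainer: 6.624 Mbps × 300 s = 1987.2 Mb
music video: 15.654 Mbps × 300 s = 4696.2 Mb
wedding ceremony recording: 21.424 Mbps × 3780 s = 80982.7 Mb
Total: 121547.6 Mb = 15193.5 MB.
= 15.19 GB.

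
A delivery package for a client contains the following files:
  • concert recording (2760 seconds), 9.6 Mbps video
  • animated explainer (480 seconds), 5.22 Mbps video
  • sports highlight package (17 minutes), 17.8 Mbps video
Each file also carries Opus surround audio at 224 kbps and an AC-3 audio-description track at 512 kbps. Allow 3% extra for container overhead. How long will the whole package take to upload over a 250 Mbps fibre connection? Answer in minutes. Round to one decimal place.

Audio total: 224 + 512 = 736 kbps = 0.736 Mbps.
concert recording: 10.336 Mbps × 2760 s × 1.03 = 29383.2 Mb
animated explainer: 5.956 Mbps × 480 s × 1.03 = 2944.6 Mb
sports highlight package: 18.536 Mbps × 1020 s × 1.03 = 19473.9 Mb
Total: 51801.7 Mb = 6475.2 MB.
At 250 Mbps: 51801.7 / 250 = 207 s ≈ 3.45 minutes.

3.5 minutes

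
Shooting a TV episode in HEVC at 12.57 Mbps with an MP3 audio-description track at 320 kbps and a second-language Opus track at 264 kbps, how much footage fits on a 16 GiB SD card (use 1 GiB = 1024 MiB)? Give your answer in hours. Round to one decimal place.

Audio total: 320 + 264 = 584 kbps = 0.584 Mbps.
Total bitrate: 12.57 + 0.584 = 13.154 Mbps.
Capacity: 16 GiB = 137,439 Mb.
Recording time: 137,439 / 13.154 = 10,448 s ≈ 2.90 hours.

2.9 hours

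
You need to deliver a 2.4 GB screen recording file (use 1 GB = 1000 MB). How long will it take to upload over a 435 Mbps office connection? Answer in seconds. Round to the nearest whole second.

File: 2.4 GB = 19200.0 Mb.
At 435 Mbps: 19200.0 / 435 = 44.1 s ≈ 44.1 seconds.

44 seconds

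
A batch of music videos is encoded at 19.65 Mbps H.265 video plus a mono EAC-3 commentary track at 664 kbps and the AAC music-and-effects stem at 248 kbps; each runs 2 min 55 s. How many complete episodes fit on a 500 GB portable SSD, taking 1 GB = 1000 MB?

1111

2 min 55 s = 175 s
Audio total: 664 + 248 = 912 kbps = 0.912 Mbps.
Total bitrate: 20.562 Mbps.
Per item: 20.562 Mbps × 175 s = 3,598 Mb = 449.8 MB.
Capacity: 500 GB = 4,000,000 Mb; 1111.62 items → 1111 complete.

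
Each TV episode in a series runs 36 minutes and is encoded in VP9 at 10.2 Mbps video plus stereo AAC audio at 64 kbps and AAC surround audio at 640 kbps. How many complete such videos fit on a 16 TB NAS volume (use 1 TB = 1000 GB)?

5434

36 min = 2160 s
Audio total: 64 + 640 = 704 kbps = 0.704 Mbps.
Total bitrate: 10.904 Mbps.
Per item: 10.904 Mbps × 2160 s = 23,553 Mb = 2,944 MB.
Capacity: 16 TB = 128,000,000 Mb; 5434.63 items → 5434 complete.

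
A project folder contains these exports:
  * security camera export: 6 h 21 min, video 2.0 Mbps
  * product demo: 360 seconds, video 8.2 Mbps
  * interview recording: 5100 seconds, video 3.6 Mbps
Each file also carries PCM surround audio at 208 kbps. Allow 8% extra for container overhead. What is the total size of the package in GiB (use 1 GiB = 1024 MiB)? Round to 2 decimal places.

9.17 GiB

Audio: 208 kbps = 0.208 Mbps.
security camera export: 2.208 Mbps × 22860 s × 1.08 = 54512.9 Mb
product demo: 8.408 Mbps × 360 s × 1.08 = 3269.0 Mb
interview recording: 3.808 Mbps × 5100 s × 1.08 = 20974.5 Mb
Total: 78756.4 Mb = 9844.5 MB.
= 9.168 GiB.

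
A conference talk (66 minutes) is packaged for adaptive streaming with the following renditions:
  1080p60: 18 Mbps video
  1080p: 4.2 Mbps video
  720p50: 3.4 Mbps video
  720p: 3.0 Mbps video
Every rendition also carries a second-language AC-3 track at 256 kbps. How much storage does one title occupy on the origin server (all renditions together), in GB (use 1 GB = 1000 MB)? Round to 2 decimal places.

66 min = 3960 s
Audio: 256 kbps = 0.256 Mbps.
Sum of rendition bitrates: (18+0.256) + (4.2+0.256) + (3.4+0.256) + (3.0+0.256) = 29.624 Mbps.
× 3960 s = 117,311 Mb = 14,664 MB = 14.66 GB.

14.66 GB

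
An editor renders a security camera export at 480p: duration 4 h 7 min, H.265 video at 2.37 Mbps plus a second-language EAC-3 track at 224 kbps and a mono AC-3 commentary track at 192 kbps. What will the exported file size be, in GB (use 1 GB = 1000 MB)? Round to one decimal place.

4 h 7 min = 247 min = 14820 s
Audio total: 224 + 192 = 416 kbps = 0.416 Mbps.
Total bitrate: 2.37 + 0.416 = 2.786 Mbps.
Stream data: 2.786 Mbps × 14820 s = 41288.5 Mb.
41,289 Mb ÷ 8 = 5,161 MB → 5.161 GB.

5.2 GB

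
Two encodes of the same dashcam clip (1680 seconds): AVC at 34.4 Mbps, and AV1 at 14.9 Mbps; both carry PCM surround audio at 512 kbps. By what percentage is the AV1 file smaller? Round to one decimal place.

55.9%

Audio: 512 kbps = 0.512 Mbps.
AVC: 34.912 Mbps × 1680 s = 58652.2 Mb = 6.828 GiB.
AV1: 15.412 Mbps × 1680 s = 25892.2 Mb = 3.014 GiB.
Reduction: (1 − 3.014/6.828) × 100 = 55.85%.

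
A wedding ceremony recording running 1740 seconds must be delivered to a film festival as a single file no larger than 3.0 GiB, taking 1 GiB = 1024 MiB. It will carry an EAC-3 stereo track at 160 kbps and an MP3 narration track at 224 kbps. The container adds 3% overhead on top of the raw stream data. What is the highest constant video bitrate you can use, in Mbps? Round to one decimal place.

Budget: 3.0 GiB = 25769.8 Mb.
Stream payload after overhead: 25769.8 / 1.03 = 25019.2 Mb.
Total bitrate budget: 25019.2 Mb / 1740 s = 14.379 Mbps.
Audio total: 160 + 224 = 384 kbps = 0.384 Mbps.
Video: 14.379 − 0.384 = 13.995 Mbps.

14.0 Mbps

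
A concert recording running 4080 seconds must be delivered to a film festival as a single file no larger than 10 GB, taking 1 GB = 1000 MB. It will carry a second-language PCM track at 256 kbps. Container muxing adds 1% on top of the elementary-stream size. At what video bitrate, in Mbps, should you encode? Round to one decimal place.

Budget: 10 GB = 80000.0 Mb.
Stream payload after overhead: 80000.0 / 1.01 = 79207.9 Mb.
Total bitrate budget: 79207.9 Mb / 4080 s = 19.414 Mbps.
Audio: 256 kbps = 0.256 Mbps.
Video: 19.414 − 0.256 = 19.158 Mbps.

19.2 Mbps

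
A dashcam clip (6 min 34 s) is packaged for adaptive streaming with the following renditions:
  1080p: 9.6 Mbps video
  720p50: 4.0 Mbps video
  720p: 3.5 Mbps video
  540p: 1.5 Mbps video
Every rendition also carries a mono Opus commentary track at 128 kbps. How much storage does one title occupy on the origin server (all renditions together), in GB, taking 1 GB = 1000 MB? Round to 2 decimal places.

6 min 34 s = 394 s
Audio: 128 kbps = 0.128 Mbps.
Sum of rendition bitrates: (9.6+0.128) + (4.0+0.128) + (3.5+0.128) + (1.5+0.128) = 19.112 Mbps.
× 394 s = 7,530 Mb = 941.3 MB = 0.9413 GB.

0.94 GB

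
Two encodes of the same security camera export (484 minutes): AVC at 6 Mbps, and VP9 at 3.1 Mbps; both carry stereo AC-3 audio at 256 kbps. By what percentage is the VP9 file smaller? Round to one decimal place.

46.4%

484 min = 29040 s
Audio: 256 kbps = 0.256 Mbps.
AVC: 6.256 Mbps × 29040 s = 181674.2 Mb = 22.709 GB.
VP9: 3.356 Mbps × 29040 s = 97458.2 Mb = 12.182 GB.
Reduction: (1 − 12.182/22.709) × 100 = 46.36%.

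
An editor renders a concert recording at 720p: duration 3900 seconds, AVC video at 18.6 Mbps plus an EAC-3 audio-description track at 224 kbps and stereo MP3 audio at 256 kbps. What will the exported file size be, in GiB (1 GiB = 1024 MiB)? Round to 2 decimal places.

Audio total: 224 + 256 = 480 kbps = 0.480 Mbps.
Total bitrate: 18.6 + 0.480 = 19.080 Mbps.
Stream data: 19.080 Mbps × 3900 s = 74412.0 Mb.
74,412 Mb = 9,301,500,000 bytes ÷ 1,073,741,824 = 8.663 GiB.

8.66 GiB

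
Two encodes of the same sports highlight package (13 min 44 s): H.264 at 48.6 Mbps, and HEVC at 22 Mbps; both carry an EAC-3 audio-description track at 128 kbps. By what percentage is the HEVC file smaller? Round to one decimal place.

13 min 44 s = 824 s
Audio: 128 kbps = 0.128 Mbps.
H.264: 48.728 Mbps × 824 s = 40151.9 Mb = 5.019 GB.
HEVC: 22.128 Mbps × 824 s = 18233.5 Mb = 2.279 GB.
Reduction: (1 − 2.279/5.019) × 100 = 54.59%.

54.6%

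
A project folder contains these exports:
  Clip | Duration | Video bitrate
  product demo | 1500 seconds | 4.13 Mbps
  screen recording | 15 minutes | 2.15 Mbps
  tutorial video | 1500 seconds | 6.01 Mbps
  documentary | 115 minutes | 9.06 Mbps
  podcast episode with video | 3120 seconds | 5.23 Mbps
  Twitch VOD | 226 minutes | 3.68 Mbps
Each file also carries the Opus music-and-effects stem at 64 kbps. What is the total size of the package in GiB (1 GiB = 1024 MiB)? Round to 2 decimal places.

Audio: 64 kbps = 0.064 Mbps.
product demo: 4.194 Mbps × 1500 s = 6291.0 Mb
screen recording: 2.214 Mbps × 900 s = 1992.6 Mb
tutorial video: 6.074 Mbps × 1500 s = 9111.0 Mb
documentary: 9.124 Mbps × 6900 s = 62955.6 Mb
podcast episode with video: 5.294 Mbps × 3120 s = 16517.3 Mb
Twitch VOD: 3.744 Mbps × 13560 s = 50768.6 Mb
Total: 147636.1 Mb = 18454.5 MB.
= 17.19 GiB.

17.19 GiB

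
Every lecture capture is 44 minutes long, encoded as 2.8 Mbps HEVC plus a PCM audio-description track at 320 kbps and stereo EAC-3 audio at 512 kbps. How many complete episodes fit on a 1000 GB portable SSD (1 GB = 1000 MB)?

834

44 min = 2640 s
Audio total: 320 + 512 = 832 kbps = 0.832 Mbps.
Total bitrate: 3.632 Mbps.
Per item: 3.632 Mbps × 2640 s = 9,588 Mb = 1,199 MB.
Capacity: 1000 GB = 8,000,000 Mb; 834.33 items → 834 complete.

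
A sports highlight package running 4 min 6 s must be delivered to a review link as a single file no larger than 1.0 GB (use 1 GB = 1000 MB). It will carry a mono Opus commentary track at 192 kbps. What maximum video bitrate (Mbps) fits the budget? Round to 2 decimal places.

32.33 Mbps

Budget: 1.0 GB = 8000.0 Mb.
4 min 6 s = 246 s
Total bitrate budget: 8000.0 Mb / 246 s = 32.520 Mbps.
Audio: 192 kbps = 0.192 Mbps.
Video: 32.520 − 0.192 = 32.328 Mbps.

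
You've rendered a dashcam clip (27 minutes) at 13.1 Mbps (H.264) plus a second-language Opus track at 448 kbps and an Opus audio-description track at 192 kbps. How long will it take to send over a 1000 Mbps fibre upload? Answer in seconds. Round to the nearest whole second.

22 seconds

27 min = 1620 s
Audio total: 448 + 192 = 640 kbps = 0.640 Mbps.
Total bitrate: 13.740 Mbps.
File: 13.740 Mbps × 1620 s = 22258.8 Mb.
At 1000 Mbps: 22258.8 / 1000 = 22.3 s ≈ 22.3 seconds.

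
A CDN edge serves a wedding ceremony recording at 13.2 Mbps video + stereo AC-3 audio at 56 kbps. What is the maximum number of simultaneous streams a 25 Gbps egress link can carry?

Audio: 56 kbps = 0.056 Mbps.
Per-viewer media rate: 13.256 Mbps.
25 Gbps = 25,000 Mbps; 25,000 / 13.256 = 1885.94 → 1885 viewers.

1885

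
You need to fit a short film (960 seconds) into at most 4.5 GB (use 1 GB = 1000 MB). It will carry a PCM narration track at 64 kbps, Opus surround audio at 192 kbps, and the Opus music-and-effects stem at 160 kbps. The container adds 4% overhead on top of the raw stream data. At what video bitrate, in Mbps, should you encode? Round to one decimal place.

Budget: 4.5 GB = 36000.0 Mb.
Stream payload after overhead: 36000.0 / 1.04 = 34615.4 Mb.
Total bitrate budget: 34615.4 Mb / 960 s = 36.058 Mbps.
Audio total: 64 + 192 + 160 = 416 kbps = 0.416 Mbps.
Video: 36.058 − 0.416 = 35.642 Mbps.

35.6 Mbps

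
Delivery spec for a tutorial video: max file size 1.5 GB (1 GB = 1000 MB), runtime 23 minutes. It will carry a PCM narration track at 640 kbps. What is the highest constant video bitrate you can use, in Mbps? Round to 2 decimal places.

8.06 Mbps

Budget: 1.5 GB = 12000.0 Mb.
23 min = 1380 s
Total bitrate budget: 12000.0 Mb / 1380 s = 8.696 Mbps.
Audio: 640 kbps = 0.640 Mbps.
Video: 8.696 − 0.640 = 8.056 Mbps.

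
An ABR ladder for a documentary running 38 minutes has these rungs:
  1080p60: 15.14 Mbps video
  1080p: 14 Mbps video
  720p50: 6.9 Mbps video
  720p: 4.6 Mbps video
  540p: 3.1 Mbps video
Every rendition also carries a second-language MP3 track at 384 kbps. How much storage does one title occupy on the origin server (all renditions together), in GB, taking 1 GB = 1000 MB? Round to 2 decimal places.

13.01 GB

38 min = 2280 s
Audio: 384 kbps = 0.384 Mbps.
Sum of rendition bitrates: (15.14+0.384) + (14+0.384) + (6.9+0.384) + (4.6+0.384) + (3.1+0.384) = 45.660 Mbps.
× 2280 s = 104,105 Mb = 13,013 MB = 13.01 GB.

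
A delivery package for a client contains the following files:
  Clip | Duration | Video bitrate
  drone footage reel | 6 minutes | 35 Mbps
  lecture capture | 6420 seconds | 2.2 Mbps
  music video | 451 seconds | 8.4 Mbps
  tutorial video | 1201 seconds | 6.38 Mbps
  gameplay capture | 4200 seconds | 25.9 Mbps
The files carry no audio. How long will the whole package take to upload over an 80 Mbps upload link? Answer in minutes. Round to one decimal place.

drone footage reel: 35.000 Mbps × 360 s = 12600.0 Mb
lecture capture: 2.200 Mbps × 6420 s = 14124.0 Mb
music video: 8.400 Mbps × 451 s = 3788.4 Mb
tutorial video: 6.380 Mbps × 1201 s = 7662.4 Mb
gameplay capture: 25.900 Mbps × 4200 s = 108780.0 Mb
Total: 146954.8 Mb = 18369.3 MB.
At 80 Mbps: 146954.8 / 80 = 1837 s ≈ 30.6 minutes.

30.6 minutes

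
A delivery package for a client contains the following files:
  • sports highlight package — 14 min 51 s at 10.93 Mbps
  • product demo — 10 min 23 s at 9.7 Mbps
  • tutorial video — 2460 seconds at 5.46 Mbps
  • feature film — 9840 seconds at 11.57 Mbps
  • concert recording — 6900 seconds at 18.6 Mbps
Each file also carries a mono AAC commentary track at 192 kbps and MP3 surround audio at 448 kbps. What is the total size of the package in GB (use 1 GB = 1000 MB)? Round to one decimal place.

35.6 GB

Audio total: 192 + 448 = 640 kbps = 0.640 Mbps.
sports highlight package: 11.570 Mbps × 891 s = 10308.9 Mb
product demo: 10.340 Mbps × 623 s = 6441.8 Mb
tutorial video: 6.100 Mbps × 2460 s = 15006.0 Mb
feature film: 12.210 Mbps × 9840 s = 120146.4 Mb
concert recording: 19.240 Mbps × 6900 s = 132756.0 Mb
Total: 284659.1 Mb = 35582.4 MB.
= 35.58 GB.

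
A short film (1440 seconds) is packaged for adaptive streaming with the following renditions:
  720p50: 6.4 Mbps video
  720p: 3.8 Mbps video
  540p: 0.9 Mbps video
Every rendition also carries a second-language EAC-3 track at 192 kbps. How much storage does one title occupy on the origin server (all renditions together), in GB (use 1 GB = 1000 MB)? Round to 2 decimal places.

Audio: 192 kbps = 0.192 Mbps.
Sum of rendition bitrates: (6.4+0.192) + (3.8+0.192) + (0.9+0.192) = 11.676 Mbps.
× 1440 s = 16,813 Mb = 2,102 MB = 2.102 GB.

2.10 GB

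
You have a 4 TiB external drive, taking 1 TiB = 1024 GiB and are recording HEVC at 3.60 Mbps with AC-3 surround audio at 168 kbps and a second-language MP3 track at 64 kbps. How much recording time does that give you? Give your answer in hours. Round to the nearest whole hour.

2550 hours

Audio total: 168 + 64 = 232 kbps = 0.232 Mbps.
Total bitrate: 3.60 + 0.232 = 3.832 Mbps.
Capacity: 4 TiB = 35,184,372 Mb.
Recording time: 35,184,372 / 3.832 = 9,181,725 s ≈ 2,550 hours.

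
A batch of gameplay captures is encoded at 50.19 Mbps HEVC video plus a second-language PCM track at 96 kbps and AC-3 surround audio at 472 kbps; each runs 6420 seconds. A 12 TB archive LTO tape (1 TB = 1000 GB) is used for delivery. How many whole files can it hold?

294

Audio total: 96 + 472 = 568 kbps = 0.568 Mbps.
Total bitrate: 50.758 Mbps.
Per item: 50.758 Mbps × 6420 s = 325,866 Mb = 40,733 MB.
Capacity: 12 TB = 96,000,000 Mb; 294.60 items → 294 complete.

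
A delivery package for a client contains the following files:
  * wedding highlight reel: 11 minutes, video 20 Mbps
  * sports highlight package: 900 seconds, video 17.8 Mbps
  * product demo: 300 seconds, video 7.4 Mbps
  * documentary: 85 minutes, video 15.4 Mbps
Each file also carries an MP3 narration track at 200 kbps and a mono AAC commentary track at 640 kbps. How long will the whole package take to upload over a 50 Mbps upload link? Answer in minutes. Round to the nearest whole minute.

39 minutes

Audio total: 200 + 640 = 840 kbps = 0.840 Mbps.
wedding highlight reel: 20.840 Mbps × 660 s = 13754.4 Mb
sports highlight package: 18.640 Mbps × 900 s = 16776.0 Mb
product demo: 8.240 Mbps × 300 s = 2472.0 Mb
documentary: 16.240 Mbps × 5100 s = 82824.0 Mb
Total: 115826.4 Mb = 14478.3 MB.
At 50 Mbps: 115826.4 / 50 = 2317 s ≈ 38.6 minutes.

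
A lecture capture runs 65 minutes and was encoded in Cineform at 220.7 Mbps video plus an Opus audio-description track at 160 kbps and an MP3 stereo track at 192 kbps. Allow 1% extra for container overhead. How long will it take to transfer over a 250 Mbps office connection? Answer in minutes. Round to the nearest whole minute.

65 min = 3900 s
Audio total: 160 + 192 = 352 kbps = 0.352 Mbps.
Total bitrate: 221.052 Mbps.
File: 221.052 Mbps × 3900 s = 862102.8 Mb.
With 1% container overhead: ×1.01. → 870723.8 Mb.
At 250 Mbps: 870723.8 / 250 = 3482.9 s ≈ 58 minutes.

58 minutes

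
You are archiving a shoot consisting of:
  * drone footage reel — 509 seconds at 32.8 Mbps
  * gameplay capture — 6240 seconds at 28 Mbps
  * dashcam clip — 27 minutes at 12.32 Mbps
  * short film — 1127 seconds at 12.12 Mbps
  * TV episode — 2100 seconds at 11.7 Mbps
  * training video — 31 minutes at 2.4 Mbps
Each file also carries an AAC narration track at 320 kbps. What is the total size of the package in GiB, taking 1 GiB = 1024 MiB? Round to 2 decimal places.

30.08 GiB

Audio: 320 kbps = 0.320 Mbps.
drone footage reel: 33.120 Mbps × 509 s = 16858.1 Mb
gameplay capture: 28.320 Mbps × 6240 s = 176716.8 Mb
dashcam clip: 12.640 Mbps × 1620 s = 20476.8 Mb
short film: 12.440 Mbps × 1127 s = 14019.9 Mb
TV episode: 12.020 Mbps × 2100 s = 25242.0 Mb
training video: 2.720 Mbps × 1860 s = 5059.2 Mb
Total: 258372.8 Mb = 32296.6 MB.
= 30.08 GiB.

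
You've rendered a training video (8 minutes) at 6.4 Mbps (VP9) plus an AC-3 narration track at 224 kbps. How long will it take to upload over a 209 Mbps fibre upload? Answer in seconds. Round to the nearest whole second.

15 seconds

8 min = 480 s
Audio: 224 kbps = 0.224 Mbps.
Total bitrate: 6.624 Mbps.
File: 6.624 Mbps × 480 s = 3179.5 Mb.
At 209 Mbps: 3179.5 / 209 = 15.2 s ≈ 15.2 seconds.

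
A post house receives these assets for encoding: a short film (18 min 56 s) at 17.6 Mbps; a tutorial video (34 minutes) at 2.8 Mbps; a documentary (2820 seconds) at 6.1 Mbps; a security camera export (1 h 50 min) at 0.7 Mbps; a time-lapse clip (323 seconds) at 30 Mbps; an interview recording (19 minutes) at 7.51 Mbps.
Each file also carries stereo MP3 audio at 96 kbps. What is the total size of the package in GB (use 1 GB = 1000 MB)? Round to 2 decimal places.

8.39 GB

Audio: 96 kbps = 0.096 Mbps.
short film: 17.696 Mbps × 1136 s = 20102.7 Mb
tutorial video: 2.896 Mbps × 2040 s = 5907.8 Mb
documentary: 6.196 Mbps × 2820 s = 17472.7 Mb
security camera export: 0.796 Mbps × 6600 s = 5253.6 Mb
time-lapse clip: 30.096 Mbps × 323 s = 9721.0 Mb
interview recording: 7.606 Mbps × 1140 s = 8670.8 Mb
Total: 67128.7 Mb = 8391.1 MB.
= 8.391 GB.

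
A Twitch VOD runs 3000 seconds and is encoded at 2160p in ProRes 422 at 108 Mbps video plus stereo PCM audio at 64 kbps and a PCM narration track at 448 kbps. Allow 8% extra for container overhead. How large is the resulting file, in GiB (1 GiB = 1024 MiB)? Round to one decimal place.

Audio total: 64 + 448 = 512 kbps = 0.512 Mbps.
Total bitrate: 108 + 0.512 = 108.512 Mbps.
Stream data: 108.512 Mbps × 3000 s = 325536.0 Mb.
With 8% container overhead: ×1.08.
351,579 Mb = 43,947,360,000 bytes ÷ 1,073,741,824 = 40.93 GiB.

40.9 GiB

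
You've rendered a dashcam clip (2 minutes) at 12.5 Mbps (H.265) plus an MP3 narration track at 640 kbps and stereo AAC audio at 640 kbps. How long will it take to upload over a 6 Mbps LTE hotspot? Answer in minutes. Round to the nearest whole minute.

2 min = 120 s
Audio total: 640 + 640 = 1280 kbps = 1.280 Mbps.
Total bitrate: 13.780 Mbps.
File: 13.780 Mbps × 120 s = 1653.6 Mb.
At 6 Mbps: 1653.6 / 6 = 275.6 s ≈ 4.59 minutes.

5 minutes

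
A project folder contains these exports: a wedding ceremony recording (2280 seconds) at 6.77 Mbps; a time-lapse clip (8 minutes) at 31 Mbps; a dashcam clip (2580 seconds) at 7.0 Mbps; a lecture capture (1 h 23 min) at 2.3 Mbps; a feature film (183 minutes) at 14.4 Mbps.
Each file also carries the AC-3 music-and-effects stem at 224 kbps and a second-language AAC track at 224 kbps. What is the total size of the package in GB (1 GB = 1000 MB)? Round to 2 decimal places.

28.44 GB

Audio total: 224 + 224 = 448 kbps = 0.448 Mbps.
wedding ceremony recording: 7.218 Mbps × 2280 s = 16457.0 Mb
time-lapse clip: 31.448 Mbps × 480 s = 15095.0 Mb
dashcam clip: 7.448 Mbps × 2580 s = 19215.8 Mb
lecture capture: 2.748 Mbps × 4980 s = 13685.0 Mb
feature film: 14.848 Mbps × 10980 s = 163031.0 Mb
Total: 227484.0 Mb = 28435.5 MB.
= 28.44 GB.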